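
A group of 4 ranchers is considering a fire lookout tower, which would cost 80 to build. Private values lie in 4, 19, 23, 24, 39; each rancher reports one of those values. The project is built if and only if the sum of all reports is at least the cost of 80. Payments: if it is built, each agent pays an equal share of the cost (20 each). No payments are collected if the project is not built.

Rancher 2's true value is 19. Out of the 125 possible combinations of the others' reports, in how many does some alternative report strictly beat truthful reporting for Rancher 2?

Others report (4, 19, 39): truth gives -1; report 4 gives 0 > -1. Violating.
Others report (4, 23, 39): truth gives -1; report 4 gives 0 > -1. Violating.
Others report (4, 24, 39): truth gives -1; report 4 gives 0 > -1. Violating.
Others report (4, 39, 19): truth gives -1; report 4 gives 0 > -1. Violating.
Others report (4, 4, 4): truth gives 0; no alternative beats it.
Others report (4, 4, 19): truth gives 0; no alternative beats it.
(Checking all 125 profiles: 44 have a profitable deviation, 81 do not.)

44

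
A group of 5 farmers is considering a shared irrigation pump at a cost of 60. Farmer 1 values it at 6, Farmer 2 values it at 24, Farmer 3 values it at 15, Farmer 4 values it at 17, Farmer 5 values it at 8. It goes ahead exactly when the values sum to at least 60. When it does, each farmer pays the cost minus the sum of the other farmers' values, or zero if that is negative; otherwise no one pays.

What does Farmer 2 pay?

Total value 70 ≥ cost 60, so the project is built.
The other farmers' values sum to 46.
Cost minus that sum is 60 - 46 = 14.

14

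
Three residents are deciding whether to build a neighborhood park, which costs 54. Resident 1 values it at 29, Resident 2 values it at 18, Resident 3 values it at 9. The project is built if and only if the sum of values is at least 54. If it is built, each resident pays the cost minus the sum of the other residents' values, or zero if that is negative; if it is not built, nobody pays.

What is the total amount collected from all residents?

Total value 56 ≥ cost 54, so it is built.
Resident 1: others sum to 27; max(0, 54 - 27) = 27.
Resident 2: others sum to 38; max(0, 54 - 38) = 16.
Resident 3: others sum to 47; max(0, 54 - 47) = 7.
Total collected = 27 + 16 + 7 = 50.

50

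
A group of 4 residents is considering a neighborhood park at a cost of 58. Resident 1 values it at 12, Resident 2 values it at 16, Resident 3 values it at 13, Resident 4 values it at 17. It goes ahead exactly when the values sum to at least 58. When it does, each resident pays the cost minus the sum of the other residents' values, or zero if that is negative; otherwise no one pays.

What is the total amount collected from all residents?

58

Total value 58 ≥ cost 58, so it is built.
Resident 1: others sum to 46; max(0, 58 - 46) = 12.
Resident 2: others sum to 42; max(0, 58 - 42) = 16.
Resident 3: others sum to 45; max(0, 58 - 45) = 13.
Resident 4: others sum to 41; max(0, 58 - 41) = 17.
Total collected = 12 + 16 + 13 + 17 = 58.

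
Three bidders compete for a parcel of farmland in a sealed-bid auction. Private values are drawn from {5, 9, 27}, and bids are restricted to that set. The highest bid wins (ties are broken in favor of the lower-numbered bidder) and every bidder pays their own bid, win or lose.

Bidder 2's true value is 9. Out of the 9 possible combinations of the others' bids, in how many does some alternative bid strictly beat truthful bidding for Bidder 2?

7

Others bid (5, 27): truth gives -9; bid 5 gives -5 > -9. Violating.
Others bid (9, 5): truth gives -9; bid 5 gives -5 > -9. Violating.
Others bid (9, 9): truth gives -9; bid 5 gives -5 > -9. Violating.
Others bid (9, 27): truth gives -9; bid 5 gives -5 > -9. Violating.
Others bid (5, 5): truth gives 0; no alternative beats it.
Others bid (5, 9): truth gives 0; no alternative beats it.
(Checking all 9 profiles: 7 have a profitable deviation, 2 do not.)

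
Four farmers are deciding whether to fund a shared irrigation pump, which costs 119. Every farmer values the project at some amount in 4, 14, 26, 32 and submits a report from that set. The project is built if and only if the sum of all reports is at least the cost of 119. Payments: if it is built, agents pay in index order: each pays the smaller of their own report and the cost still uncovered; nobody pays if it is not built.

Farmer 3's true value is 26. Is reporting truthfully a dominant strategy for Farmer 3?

Check each profile of the others' reports and compare truth against every alternative report.
Others report (4, 4, 4): truth gives 0, best alternative gives 0.
Others report (4, 4, 14): truth gives 0, best alternative gives 0.
Others report (4, 4, 26): truth gives 0, best alternative gives 0.
Others report (4, 4, 32): truth gives 0, best alternative gives 0.
Others report (4, 14, 4): truth gives 0, best alternative gives 0.
Others report (4, 14, 14): truth gives 0, best alternative gives 0.
(Remaining 58 profiles checked similarly; truth is weakly best in each.)
In every case the truthful report is at least as good as any alternative, so it is a dominant strategy.

Yes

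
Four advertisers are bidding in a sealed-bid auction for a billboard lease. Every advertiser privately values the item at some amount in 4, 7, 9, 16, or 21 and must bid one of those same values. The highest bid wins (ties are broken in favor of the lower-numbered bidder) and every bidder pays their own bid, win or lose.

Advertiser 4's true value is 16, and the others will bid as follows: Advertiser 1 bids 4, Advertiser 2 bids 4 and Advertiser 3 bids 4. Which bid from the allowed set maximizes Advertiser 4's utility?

Bid 4: loses but pays 4, utility -4.
Bid 7: wins, pays 7, utility 16 - 7 = 9.
Bid 9: wins, pays 9, utility 16 - 9 = 7.
Bid 16: wins, pays 16, utility 16 - 16 = 0.
Bid 21: wins, pays 21, utility 16 - 21 = -5.
The best choice is 7 with utility 9.

7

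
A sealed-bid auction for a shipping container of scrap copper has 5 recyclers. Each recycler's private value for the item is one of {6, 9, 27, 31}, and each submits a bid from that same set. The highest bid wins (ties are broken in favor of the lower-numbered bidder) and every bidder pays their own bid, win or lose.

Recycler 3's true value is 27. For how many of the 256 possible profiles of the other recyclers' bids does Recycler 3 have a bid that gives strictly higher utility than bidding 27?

224

Others bid (6, 6, 6, 6): truth gives 0; bid 9 gives 18 > 0. Violating.
Others bid (6, 6, 6, 9): truth gives 0; bid 9 gives 18 > 0. Violating.
Others bid (6, 6, 6, 31): truth gives -27; bid 31 gives -4 > -27. Violating.
Others bid (6, 6, 9, 6): truth gives 0; bid 9 gives 18 > 0. Violating.
Others bid (6, 6, 6, 27): truth gives 0; no alternative beats it.
Others bid (6, 6, 9, 27): truth gives 0; no alternative beats it.
(Checking all 256 profiles: 224 have a profitable deviation, 32 do not.)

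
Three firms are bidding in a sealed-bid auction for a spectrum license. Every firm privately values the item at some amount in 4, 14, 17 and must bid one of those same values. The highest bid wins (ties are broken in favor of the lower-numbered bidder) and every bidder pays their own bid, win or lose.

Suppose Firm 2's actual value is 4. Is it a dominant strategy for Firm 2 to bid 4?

Yes

Check each profile of the others' bids and compare truth against every alternative bid.
Others bid (17, 4): truth gives -4, best alternative gives -14.
Others bid (17, 14): truth gives -4, best alternative gives -14.
Others bid (17, 17): truth gives -4, best alternative gives -14.
Others bid (4, 17): truth gives -4, best alternative gives -13.
Others bid (14, 4): truth gives -4, best alternative gives -13.
Others bid (14, 14): truth gives -4, best alternative gives -13.
(Remaining 3 profiles checked similarly; truth is weakly best in each.)
In every case the truthful bid is at least as good as any alternative, so it is a dominant strategy.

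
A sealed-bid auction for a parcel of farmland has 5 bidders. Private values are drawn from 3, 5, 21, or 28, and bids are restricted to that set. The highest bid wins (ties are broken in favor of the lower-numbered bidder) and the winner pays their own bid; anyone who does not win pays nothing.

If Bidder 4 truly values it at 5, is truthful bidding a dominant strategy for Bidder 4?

Check each profile of the others' bids and compare truth against every alternative bid.
Others bid (3, 3, 3, 3): truth gives 0, best alternative gives 0.
Others bid (3, 3, 3, 5): truth gives 0, best alternative gives 0.
Others bid (3, 3, 3, 21): truth gives 0, best alternative gives 0.
Others bid (3, 3, 3, 28): truth gives 0, best alternative gives 0.
Others bid (3, 3, 5, 3): truth gives 0, best alternative gives 0.
Others bid (3, 3, 5, 5): truth gives 0, best alternative gives 0.
(Remaining 250 profiles checked similarly; truth is weakly best in each.)
In every case the truthful bid is at least as good as any alternative, so it is a dominant strategy.

Yes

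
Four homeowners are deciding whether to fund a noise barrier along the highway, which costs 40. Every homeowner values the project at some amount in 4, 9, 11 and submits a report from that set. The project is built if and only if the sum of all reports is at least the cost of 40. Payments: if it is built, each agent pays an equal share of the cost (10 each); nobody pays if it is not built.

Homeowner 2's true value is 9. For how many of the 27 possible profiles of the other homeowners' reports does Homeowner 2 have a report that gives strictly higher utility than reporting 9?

4

Others report (9, 11, 11): truth gives -1; report 4 gives 0 > -1. Violating.
Others report (11, 9, 11): truth gives -1; report 4 gives 0 > -1. Violating.
Others report (11, 11, 9): truth gives -1; report 4 gives 0 > -1. Violating.
Others report (11, 11, 11): truth gives -1; report 4 gives 0 > -1. Violating.
Others report (4, 4, 4): truth gives 0; no alternative beats it.
Others report (4, 4, 9): truth gives 0; no alternative beats it.
(Checking all 27 profiles: 4 have a profitable deviation, 23 do not.)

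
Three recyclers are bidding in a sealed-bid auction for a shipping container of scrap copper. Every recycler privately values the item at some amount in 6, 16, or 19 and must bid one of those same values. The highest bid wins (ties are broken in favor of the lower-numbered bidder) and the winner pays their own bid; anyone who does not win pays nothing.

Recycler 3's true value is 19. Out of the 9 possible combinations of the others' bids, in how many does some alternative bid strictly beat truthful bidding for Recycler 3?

Others bid (6, 6): truth gives 0; bid 16 gives 3 > 0. Violating.
Others bid (6, 16): truth gives 0; no alternative beats it.
Others bid (6, 19): truth gives 0; no alternative beats it.
(Checking all 9 profiles: 1 has a profitable deviation, 8 do not.)

1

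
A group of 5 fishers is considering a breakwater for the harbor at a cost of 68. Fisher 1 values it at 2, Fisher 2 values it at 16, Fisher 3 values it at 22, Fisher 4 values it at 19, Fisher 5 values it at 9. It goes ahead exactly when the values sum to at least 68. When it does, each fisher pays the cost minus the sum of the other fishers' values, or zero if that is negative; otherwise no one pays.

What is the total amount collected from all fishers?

Total value 68 ≥ cost 68, so it is built.
Fisher 1: others sum to 66; max(0, 68 - 66) = 2.
Fisher 2: others sum to 52; max(0, 68 - 52) = 16.
Fisher 3: others sum to 46; max(0, 68 - 46) = 22.
Fisher 4: others sum to 49; max(0, 68 - 49) = 19.
Fisher 5: others sum to 59; max(0, 68 - 59) = 9.
Total collected = 2 + 16 + 22 + 19 + 9 = 68.

68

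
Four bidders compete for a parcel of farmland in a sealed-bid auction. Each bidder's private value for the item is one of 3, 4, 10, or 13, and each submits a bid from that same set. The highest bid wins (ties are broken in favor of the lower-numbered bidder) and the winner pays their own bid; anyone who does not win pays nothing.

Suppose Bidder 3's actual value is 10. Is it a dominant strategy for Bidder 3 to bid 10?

Consider the case where Bidder 1 bids 3, Bidder 2 bids 3 and Bidder 4 bids 3.
Truthful bid 10: wins, pays 10, utility 10 - 10 = 0.
Bid 4 instead: wins, pays 4, utility 10 - 4 = 6.
Since 6 > 0, bidding 4 is strictly better here, so truthful bidding is not dominant.

No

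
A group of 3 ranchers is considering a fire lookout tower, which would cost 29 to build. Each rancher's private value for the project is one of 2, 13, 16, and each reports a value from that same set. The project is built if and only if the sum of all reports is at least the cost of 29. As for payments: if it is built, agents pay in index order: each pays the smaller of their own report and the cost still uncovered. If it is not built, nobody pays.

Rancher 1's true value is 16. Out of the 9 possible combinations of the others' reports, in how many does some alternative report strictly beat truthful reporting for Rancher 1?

6

Others report (2, 16): truth gives 0; report 13 gives 3 > 0. Violating.
Others report (13, 13): truth gives 0; report 13 gives 3 > 0. Violating.
Others report (13, 16): truth gives 0; report 2 gives 14 > 0. Violating.
Others report (16, 2): truth gives 0; report 13 gives 3 > 0. Violating.
Others report (2, 2): truth gives 0; no alternative beats it.
Others report (2, 13): truth gives 0; no alternative beats it.
(Checking all 9 profiles: 6 have a profitable deviation, 3 do not.)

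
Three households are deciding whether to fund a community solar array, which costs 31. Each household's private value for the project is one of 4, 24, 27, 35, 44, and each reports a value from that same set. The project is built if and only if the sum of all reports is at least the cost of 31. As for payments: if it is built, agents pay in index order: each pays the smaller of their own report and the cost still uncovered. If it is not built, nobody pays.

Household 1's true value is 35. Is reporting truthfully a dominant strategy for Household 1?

No

Consider the case where Household 2 reports 4 and Household 3 reports 4.
Truthful report 35: project built, pays 31, utility 35 - 31 = 4.
Report 24 instead: project built, pays 24, utility 35 - 24 = 11.
Since 11 > 4, reporting 24 is strictly better here, so truthful reporting is not dominant.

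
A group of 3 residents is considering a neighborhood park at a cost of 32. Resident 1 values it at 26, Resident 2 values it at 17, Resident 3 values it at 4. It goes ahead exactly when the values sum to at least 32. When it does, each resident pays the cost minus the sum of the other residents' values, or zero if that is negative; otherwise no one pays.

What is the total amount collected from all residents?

13

Total value 47 ≥ cost 32, so it is built.
Resident 1: others sum to 21; max(0, 32 - 21) = 11.
Resident 2: others sum to 30; max(0, 32 - 30) = 2.
Resident 3: others sum to 43; max(0, 32 - 43) = 0.
Total collected = 11 + 2 + 0 = 13.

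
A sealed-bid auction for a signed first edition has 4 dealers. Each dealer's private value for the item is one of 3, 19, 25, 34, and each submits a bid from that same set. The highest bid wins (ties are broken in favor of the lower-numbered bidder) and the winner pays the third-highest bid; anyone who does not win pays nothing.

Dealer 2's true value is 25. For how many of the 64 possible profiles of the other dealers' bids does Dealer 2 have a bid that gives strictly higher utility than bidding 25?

Others bid (3, 3, 34): truth gives 0; bid 34 gives 22 > 0. Violating.
Others bid (3, 19, 34): truth gives 0; bid 34 gives 6 > 0. Violating.
Others bid (3, 34, 3): truth gives 0; bid 34 gives 22 > 0. Violating.
Others bid (3, 34, 19): truth gives 0; bid 34 gives 6 > 0. Violating.
Others bid (3, 3, 3): truth gives 22; no alternative beats it.
Others bid (3, 3, 19): truth gives 22; no alternative beats it.
(Checking all 64 profiles: 12 have a profitable deviation, 52 do not.)

12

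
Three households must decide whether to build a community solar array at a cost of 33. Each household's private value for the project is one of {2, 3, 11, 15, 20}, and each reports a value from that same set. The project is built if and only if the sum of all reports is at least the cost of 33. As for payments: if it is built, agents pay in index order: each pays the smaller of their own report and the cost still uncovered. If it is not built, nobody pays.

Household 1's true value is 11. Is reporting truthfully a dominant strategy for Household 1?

No

Consider the case where Household 2 reports 11 and Household 3 reports 20.
Truthful report 11: project built, pays 11, utility 11 - 11 = 0.
Report 2 instead: project built, pays 2, utility 11 - 2 = 9.
Since 9 > 0, reporting 2 is strictly better here, so truthful reporting is not dominant.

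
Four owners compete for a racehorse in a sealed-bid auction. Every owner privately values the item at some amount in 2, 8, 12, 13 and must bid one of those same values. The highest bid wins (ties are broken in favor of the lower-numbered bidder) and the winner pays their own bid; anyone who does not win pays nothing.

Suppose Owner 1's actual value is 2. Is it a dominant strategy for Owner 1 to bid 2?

Check each profile of the others' bids and compare truth against every alternative bid.
Others bid (2, 2, 2): truth gives 0, best alternative gives -6.
Others bid (2, 2, 8): truth gives 0, best alternative gives -6.
Others bid (2, 8, 2): truth gives 0, best alternative gives -6.
Others bid (2, 8, 8): truth gives 0, best alternative gives -6.
Others bid (8, 2, 2): truth gives 0, best alternative gives -6.
Others bid (8, 2, 8): truth gives 0, best alternative gives -6.
(Remaining 58 profiles checked similarly; truth is weakly best in each.)
In every case the truthful bid is at least as good as any alternative, so it is a dominant strategy.

Yes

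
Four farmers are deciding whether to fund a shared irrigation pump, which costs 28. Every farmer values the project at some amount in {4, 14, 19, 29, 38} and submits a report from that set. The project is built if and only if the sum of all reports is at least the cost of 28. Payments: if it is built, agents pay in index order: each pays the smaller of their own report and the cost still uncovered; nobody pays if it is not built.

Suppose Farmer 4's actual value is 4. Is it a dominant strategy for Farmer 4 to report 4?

Check each profile of the others' reports and compare truth against every alternative report.
Others report (4, 4, 14): truth gives 0, best alternative gives -2.
Others report (4, 14, 4): truth gives 0, best alternative gives -2.
Others report (14, 4, 4): truth gives 0, best alternative gives -2.
Others report (4, 4, 29): truth gives 4, best alternative gives 4.
Others report (4, 4, 38): truth gives 4, best alternative gives 4.
Others report (4, 14, 14): truth gives 4, best alternative gives 4.
(Remaining 119 profiles checked similarly; truth is weakly best in each.)
In every case the truthful report is at least as good as any alternative, so it is a dominant strategy.

Yes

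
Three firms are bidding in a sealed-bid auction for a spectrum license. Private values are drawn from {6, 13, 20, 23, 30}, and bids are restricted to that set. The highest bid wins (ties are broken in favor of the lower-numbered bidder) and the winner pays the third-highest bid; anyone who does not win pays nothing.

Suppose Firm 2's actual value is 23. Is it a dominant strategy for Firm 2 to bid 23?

No

Consider the case where Firm 1 bids 6 and Firm 3 bids 30.
Truthful bid 23: loses, pays 0, utility 0.
Bid 30 instead: wins, pays 6, utility 23 - 6 = 17.
Since 17 > 0, bidding 30 is strictly better here, so truthful bidding is not dominant.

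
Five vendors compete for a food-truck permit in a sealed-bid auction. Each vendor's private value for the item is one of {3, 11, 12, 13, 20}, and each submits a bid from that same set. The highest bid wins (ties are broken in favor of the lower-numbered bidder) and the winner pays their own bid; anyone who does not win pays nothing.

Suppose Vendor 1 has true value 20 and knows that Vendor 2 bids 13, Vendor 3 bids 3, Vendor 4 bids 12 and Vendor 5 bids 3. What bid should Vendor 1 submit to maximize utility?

Bid 3: loses, pays 0, utility 0.
Bid 11: loses, pays 0, utility 0.
Bid 12: loses, pays 0, utility 0.
Bid 13: wins, pays 13, utility 20 - 13 = 7.
Bid 20: wins, pays 20, utility 20 - 20 = 0.
The best choice is 13 with utility 7.

13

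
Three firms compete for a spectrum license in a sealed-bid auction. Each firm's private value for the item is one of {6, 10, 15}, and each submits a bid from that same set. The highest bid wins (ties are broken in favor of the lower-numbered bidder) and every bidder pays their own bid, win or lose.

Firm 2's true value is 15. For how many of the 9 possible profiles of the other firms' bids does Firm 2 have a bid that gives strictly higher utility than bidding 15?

Others bid (6, 6): truth gives 0; bid 10 gives 5 > 0. Violating.
Others bid (6, 10): truth gives 0; bid 10 gives 5 > 0. Violating.
Others bid (15, 6): truth gives -15; bid 6 gives -6 > -15. Violating.
Others bid (15, 10): truth gives -15; bid 6 gives -6 > -15. Violating.
Others bid (6, 15): truth gives 0; no alternative beats it.
Others bid (10, 6): truth gives 0; no alternative beats it.
(Checking all 9 profiles: 5 have a profitable deviation, 4 do not.)

5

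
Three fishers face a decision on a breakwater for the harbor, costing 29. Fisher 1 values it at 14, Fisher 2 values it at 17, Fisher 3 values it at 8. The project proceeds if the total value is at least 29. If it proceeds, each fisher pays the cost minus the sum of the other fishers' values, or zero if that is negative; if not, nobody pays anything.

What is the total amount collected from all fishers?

11

Total value 39 ≥ cost 29, so it is built.
Fisher 1: others sum to 25; max(0, 29 - 25) = 4.
Fisher 2: others sum to 22; max(0, 29 - 22) = 7.
Fisher 3: others sum to 31; max(0, 29 - 31) = 0.
Total collected = 4 + 7 + 0 = 11.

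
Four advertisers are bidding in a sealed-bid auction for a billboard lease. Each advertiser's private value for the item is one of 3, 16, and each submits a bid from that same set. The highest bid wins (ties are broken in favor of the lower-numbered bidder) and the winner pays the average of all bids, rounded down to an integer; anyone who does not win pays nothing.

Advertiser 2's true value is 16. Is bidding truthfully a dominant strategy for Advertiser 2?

Yes

Check each profile of the others' bids and compare truth against every alternative bid.
Others bid (3, 3, 3): truth gives 10, best alternative gives 0.
Others bid (3, 3, 16): truth gives 7, best alternative gives 0.
Others bid (3, 16, 3): truth gives 7, best alternative gives 0.
Others bid (3, 16, 16): truth gives 4, best alternative gives 0.
Others bid (16, 3, 3): truth gives 0, best alternative gives 0.
Others bid (16, 3, 16): truth gives 0, best alternative gives 0.
(Remaining 2 profiles checked similarly; truth is weakly best in each.)
In every case the truthful bid is at least as good as any alternative, so it is a dominant strategy.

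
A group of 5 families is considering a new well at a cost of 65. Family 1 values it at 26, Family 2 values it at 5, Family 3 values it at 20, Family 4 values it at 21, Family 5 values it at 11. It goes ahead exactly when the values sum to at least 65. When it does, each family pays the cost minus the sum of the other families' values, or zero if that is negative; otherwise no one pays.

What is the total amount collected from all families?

13

Total value 83 ≥ cost 65, so it is built.
Family 1: others sum to 57; max(0, 65 - 57) = 8.
Family 2: others sum to 78; max(0, 65 - 78) = 0.
Family 3: others sum to 63; max(0, 65 - 63) = 2.
Family 4: others sum to 62; max(0, 65 - 62) = 3.
Family 5: others sum to 72; max(0, 65 - 72) = 0.
Total collected = 8 + 0 + 2 + 3 + 0 = 13.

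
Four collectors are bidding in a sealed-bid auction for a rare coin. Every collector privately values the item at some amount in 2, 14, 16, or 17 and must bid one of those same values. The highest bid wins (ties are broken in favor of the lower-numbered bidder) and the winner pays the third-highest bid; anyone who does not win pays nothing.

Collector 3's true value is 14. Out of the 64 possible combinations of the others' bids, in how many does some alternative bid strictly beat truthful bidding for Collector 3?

6

Others bid (2, 2, 16): truth gives 0; bid 16 gives 12 > 0. Violating.
Others bid (2, 2, 17): truth gives 0; bid 17 gives 12 > 0. Violating.
Others bid (2, 14, 2): truth gives 0; bid 16 gives 12 > 0. Violating.
Others bid (2, 16, 2): truth gives 0; bid 17 gives 12 > 0. Violating.
Others bid (2, 2, 2): truth gives 12; no alternative beats it.
Others bid (2, 2, 14): truth gives 12; no alternative beats it.
(Checking all 64 profiles: 6 have a profitable deviation, 58 do not.)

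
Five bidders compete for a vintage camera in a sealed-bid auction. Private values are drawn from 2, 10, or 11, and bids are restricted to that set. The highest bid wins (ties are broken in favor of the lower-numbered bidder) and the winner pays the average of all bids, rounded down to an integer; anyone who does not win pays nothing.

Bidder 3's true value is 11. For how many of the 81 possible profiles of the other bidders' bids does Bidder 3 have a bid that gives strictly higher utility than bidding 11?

1

Others bid (2, 2, 10, 10): truth gives 4; bid 10 gives 5 > 4. Violating.
Others bid (2, 2, 2, 2): truth gives 8; no alternative beats it.
Others bid (2, 2, 2, 10): truth gives 6; no alternative beats it.
(Checking all 81 profiles: 1 has a profitable deviation, 80 do not.)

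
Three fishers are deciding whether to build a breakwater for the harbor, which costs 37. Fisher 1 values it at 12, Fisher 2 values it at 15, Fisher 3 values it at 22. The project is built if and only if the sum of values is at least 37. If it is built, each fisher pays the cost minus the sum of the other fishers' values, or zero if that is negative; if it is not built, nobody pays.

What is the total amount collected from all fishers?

Total value 49 ≥ cost 37, so it is built.
Fisher 1: others sum to 37; max(0, 37 - 37) = 0.
Fisher 2: others sum to 34; max(0, 37 - 34) = 3.
Fisher 3: others sum to 27; max(0, 37 - 27) = 10.
Total collected = 0 + 3 + 10 = 13.

13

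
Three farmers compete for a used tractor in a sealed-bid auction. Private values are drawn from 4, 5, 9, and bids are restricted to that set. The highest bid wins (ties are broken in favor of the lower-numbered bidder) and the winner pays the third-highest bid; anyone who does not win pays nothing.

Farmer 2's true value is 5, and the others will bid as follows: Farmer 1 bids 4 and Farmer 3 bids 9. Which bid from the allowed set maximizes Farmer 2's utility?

Bid 4: loses, pays 0, utility 0.
Bid 5: loses, pays 0, utility 0.
Bid 9: wins, pays 4, utility 5 - 4 = 1.
The best choice is 9 with utility 1.

9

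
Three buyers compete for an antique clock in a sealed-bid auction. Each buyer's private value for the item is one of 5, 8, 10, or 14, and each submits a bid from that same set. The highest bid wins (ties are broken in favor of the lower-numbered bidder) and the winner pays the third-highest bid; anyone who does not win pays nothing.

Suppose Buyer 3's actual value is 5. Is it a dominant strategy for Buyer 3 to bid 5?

Yes

Check each profile of the others' bids and compare truth against every alternative bid.
Others bid (5, 5): truth gives 0, best alternative gives 0.
Others bid (5, 8): truth gives 0, best alternative gives 0.
Others bid (5, 10): truth gives 0, best alternative gives 0.
Others bid (5, 14): truth gives 0, best alternative gives 0.
Others bid (8, 5): truth gives 0, best alternative gives 0.
Others bid (8, 8): truth gives 0, best alternative gives 0.
(Remaining 10 profiles checked similarly; truth is weakly best in each.)
In every case the truthful bid is at least as good as any alternative, so it is a dominant strategy.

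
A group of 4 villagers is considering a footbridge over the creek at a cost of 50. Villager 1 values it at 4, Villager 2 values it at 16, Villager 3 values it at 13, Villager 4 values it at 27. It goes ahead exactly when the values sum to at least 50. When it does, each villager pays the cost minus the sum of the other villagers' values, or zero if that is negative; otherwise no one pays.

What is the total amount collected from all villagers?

Total value 60 ≥ cost 50, so it is built.
Villager 1: others sum to 56; max(0, 50 - 56) = 0.
Villager 2: others sum to 44; max(0, 50 - 44) = 6.
Villager 3: others sum to 47; max(0, 50 - 47) = 3.
Villager 4: others sum to 33; max(0, 50 - 33) = 17.
Total collected = 0 + 6 + 3 + 17 = 26.

26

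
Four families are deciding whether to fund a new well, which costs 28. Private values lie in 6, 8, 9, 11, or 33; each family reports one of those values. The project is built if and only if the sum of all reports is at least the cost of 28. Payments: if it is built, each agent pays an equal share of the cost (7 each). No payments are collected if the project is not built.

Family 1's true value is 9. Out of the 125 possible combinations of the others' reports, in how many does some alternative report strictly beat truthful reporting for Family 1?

Others report (6, 6, 6): truth gives 0; report 11 gives 2 > 0. Violating.
Others report (6, 6, 8): truth gives 2; no alternative beats it.
Others report (6, 6, 9): truth gives 2; no alternative beats it.
(Checking all 125 profiles: 1 has a profitable deviation, 124 do not.)

1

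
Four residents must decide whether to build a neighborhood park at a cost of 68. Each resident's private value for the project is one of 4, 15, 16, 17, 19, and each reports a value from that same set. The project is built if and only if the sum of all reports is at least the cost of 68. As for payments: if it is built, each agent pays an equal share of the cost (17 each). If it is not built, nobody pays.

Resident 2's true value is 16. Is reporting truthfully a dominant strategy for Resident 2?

No

Consider the case where Resident 1 reports 15, Resident 3 reports 19 and Resident 4 reports 19.
Truthful report 16: project built, pays 17, utility 16 - 17 = -1.
Report 4 instead: project not built, utility 0.
Since 0 > -1, reporting 4 is strictly better here, so truthful reporting is not dominant.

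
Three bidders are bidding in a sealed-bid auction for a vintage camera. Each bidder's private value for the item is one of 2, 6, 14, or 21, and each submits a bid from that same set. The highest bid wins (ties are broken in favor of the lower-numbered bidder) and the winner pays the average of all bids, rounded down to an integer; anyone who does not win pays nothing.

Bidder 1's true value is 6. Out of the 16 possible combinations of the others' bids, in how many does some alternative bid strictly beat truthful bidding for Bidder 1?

Others bid (2, 2): truth gives 3; bid 2 gives 4 > 3. Violating.
Others bid (2, 6): truth gives 2; no alternative beats it.
Others bid (2, 14): truth gives 0; no alternative beats it.
(Checking all 16 profiles: 1 has a profitable deviation, 15 do not.)

1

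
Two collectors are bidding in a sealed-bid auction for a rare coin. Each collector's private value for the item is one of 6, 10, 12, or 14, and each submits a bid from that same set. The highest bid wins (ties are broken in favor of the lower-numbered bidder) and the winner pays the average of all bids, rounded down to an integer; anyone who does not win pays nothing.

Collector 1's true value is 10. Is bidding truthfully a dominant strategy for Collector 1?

No

Consider the case where Collector 2 bids 6.
Truthful bid 10: wins, pays 8, utility 10 - 8 = 2.
Bid 6 instead: wins, pays 6, utility 10 - 6 = 4.
Since 4 > 2, bidding 6 is strictly better here, so truthful bidding is not dominant.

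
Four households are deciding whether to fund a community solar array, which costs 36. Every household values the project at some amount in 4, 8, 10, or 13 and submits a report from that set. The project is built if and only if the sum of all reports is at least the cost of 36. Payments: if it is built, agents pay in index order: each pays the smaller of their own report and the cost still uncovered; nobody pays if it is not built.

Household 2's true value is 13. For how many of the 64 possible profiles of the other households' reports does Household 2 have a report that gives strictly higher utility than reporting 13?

Others report (4, 10, 13): truth gives 0; report 10 gives 3 > 0. Violating.
Others report (4, 13, 10): truth gives 0; report 10 gives 3 > 0. Violating.
Others report (4, 13, 13): truth gives 0; report 8 gives 5 > 0. Violating.
Others report (8, 8, 10): truth gives 0; report 10 gives 3 > 0. Violating.
Others report (4, 4, 4): truth gives 0; no alternative beats it.
Others report (4, 4, 8): truth gives 0; no alternative beats it.
(Checking all 64 profiles: 35 have a profitable deviation, 29 do not.)

35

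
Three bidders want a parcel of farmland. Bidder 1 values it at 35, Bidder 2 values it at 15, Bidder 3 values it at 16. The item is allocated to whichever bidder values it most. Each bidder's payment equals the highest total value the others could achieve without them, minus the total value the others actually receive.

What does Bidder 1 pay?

Bidder 1 has the highest value and receives the item.
Without Bidder 1, the item would go to the next-highest value, 16, so the others could achieve 16.
With Bidder 1 present and winning, the others receive nothing, so their total is 0.
Payment = 16 - 0 = 16.

16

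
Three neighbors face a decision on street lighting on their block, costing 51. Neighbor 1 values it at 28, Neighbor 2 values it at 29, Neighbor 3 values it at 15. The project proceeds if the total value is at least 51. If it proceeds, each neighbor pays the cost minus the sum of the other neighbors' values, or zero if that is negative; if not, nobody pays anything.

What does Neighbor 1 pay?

Total value 72 ≥ cost 51, so the project is built.
The other neighbors' values sum to 44.
Cost minus that sum is 51 - 44 = 7.

7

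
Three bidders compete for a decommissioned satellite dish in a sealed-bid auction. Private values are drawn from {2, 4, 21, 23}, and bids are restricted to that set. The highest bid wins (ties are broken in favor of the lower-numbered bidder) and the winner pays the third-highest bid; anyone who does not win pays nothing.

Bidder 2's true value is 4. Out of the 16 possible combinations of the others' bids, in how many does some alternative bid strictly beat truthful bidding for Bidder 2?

Others bid (2, 21): truth gives 0; bid 21 gives 2 > 0. Violating.
Others bid (2, 23): truth gives 0; bid 23 gives 2 > 0. Violating.
Others bid (4, 2): truth gives 0; bid 21 gives 2 > 0. Violating.
Others bid (21, 2): truth gives 0; bid 23 gives 2 > 0. Violating.
Others bid (2, 2): truth gives 2; no alternative beats it.
Others bid (2, 4): truth gives 2; no alternative beats it.
(Checking all 16 profiles: 4 have a profitable deviation, 12 do not.)

4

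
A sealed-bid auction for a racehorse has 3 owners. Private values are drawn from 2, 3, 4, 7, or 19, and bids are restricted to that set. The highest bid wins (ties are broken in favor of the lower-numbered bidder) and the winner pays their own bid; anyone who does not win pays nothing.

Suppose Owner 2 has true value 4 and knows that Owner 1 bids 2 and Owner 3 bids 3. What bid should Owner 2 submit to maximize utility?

Bid 2: loses, pays 0, utility 0.
Bid 3: wins, pays 3, utility 4 - 3 = 1.
Bid 4: wins, pays 4, utility 4 - 4 = 0.
Bid 7: wins, pays 7, utility 4 - 7 = -3.
Bid 19: wins, pays 19, utility 4 - 19 = -15.
The best choice is 3 with utility 1.

3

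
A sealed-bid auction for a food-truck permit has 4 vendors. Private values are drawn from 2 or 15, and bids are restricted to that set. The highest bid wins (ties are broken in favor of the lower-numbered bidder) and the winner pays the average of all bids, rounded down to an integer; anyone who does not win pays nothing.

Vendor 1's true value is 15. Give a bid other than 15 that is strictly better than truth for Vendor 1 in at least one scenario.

2

Suppose Vendor 2 bids 2, Vendor 3 bids 2 and Vendor 4 bids 2.
Bid 15: wins, pays 5, utility 15 - 5 = 10.
Bid 2: wins, pays 2, utility 15 - 2 = 13.
So bidding 2 beats truth here (13 > 10).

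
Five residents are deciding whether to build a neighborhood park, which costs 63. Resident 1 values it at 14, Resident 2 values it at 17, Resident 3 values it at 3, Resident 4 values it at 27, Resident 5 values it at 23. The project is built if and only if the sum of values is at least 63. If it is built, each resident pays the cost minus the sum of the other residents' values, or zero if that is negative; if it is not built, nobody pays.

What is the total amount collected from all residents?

8

Total value 84 ≥ cost 63, so it is built.
Resident 1: others sum to 70; max(0, 63 - 70) = 0.
Resident 2: others sum to 67; max(0, 63 - 67) = 0.
Resident 3: others sum to 81; max(0, 63 - 81) = 0.
Resident 4: others sum to 57; max(0, 63 - 57) = 6.
Resident 5: others sum to 61; max(0, 63 - 61) = 2.
Total collected = 0 + 0 + 0 + 6 + 2 = 8.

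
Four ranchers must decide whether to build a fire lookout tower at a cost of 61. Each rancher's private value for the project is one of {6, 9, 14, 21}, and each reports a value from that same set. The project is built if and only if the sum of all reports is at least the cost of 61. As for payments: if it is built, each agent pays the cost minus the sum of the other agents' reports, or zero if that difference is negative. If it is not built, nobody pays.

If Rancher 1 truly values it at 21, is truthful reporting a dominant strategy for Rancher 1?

Yes

Check each profile of the others' reports and compare truth against every alternative report.
Others report (9, 14, 21): truth gives 4, best alternative gives 0.
Others report (9, 21, 14): truth gives 4, best alternative gives 0.
Others report (14, 9, 21): truth gives 4, best alternative gives 0.
Others report (14, 21, 9): truth gives 4, best alternative gives 0.
Others report (21, 9, 14): truth gives 4, best alternative gives 0.
Others report (21, 14, 9): truth gives 4, best alternative gives 0.
(Remaining 58 profiles checked similarly; truth is weakly best in each.)
In every case the truthful report is at least as good as any alternative, so it is a dominant strategy.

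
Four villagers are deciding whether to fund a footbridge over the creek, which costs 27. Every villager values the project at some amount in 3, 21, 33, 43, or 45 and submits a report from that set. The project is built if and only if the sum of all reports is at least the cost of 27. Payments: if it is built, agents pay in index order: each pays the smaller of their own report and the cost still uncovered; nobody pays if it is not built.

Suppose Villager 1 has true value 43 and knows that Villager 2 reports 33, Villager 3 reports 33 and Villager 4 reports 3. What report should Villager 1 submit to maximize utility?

Report 3: project built, pays 3, utility 43 - 3 = 40.
Report 21: project built, pays 21, utility 43 - 21 = 22.
Report 33: project built, pays 27, utility 43 - 27 = 16.
Report 43: project built, pays 27, utility 43 - 27 = 16.
Report 45: project built, pays 27, utility 43 - 27 = 16.
The best choice is 3 with utility 40.

3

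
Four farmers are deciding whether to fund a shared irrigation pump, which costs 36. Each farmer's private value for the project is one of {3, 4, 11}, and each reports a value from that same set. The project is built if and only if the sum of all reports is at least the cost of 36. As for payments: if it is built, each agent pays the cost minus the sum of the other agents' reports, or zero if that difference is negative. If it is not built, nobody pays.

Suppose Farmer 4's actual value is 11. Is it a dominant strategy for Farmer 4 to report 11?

Check each profile of the others' reports and compare truth against every alternative report.
Others report (4, 11, 11): truth gives 1, best alternative gives 0.
Others report (11, 4, 11): truth gives 1, best alternative gives 0.
Others report (11, 11, 4): truth gives 1, best alternative gives 0.
Others report (11, 11, 11): truth gives 8, best alternative gives 8.
Others report (3, 3, 3): truth gives 0, best alternative gives 0.
Others report (3, 3, 4): truth gives 0, best alternative gives 0.
(Remaining 21 profiles checked similarly; truth is weakly best in each.)
In every case the truthful report is at least as good as any alternative, so it is a dominant strategy.

Yes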